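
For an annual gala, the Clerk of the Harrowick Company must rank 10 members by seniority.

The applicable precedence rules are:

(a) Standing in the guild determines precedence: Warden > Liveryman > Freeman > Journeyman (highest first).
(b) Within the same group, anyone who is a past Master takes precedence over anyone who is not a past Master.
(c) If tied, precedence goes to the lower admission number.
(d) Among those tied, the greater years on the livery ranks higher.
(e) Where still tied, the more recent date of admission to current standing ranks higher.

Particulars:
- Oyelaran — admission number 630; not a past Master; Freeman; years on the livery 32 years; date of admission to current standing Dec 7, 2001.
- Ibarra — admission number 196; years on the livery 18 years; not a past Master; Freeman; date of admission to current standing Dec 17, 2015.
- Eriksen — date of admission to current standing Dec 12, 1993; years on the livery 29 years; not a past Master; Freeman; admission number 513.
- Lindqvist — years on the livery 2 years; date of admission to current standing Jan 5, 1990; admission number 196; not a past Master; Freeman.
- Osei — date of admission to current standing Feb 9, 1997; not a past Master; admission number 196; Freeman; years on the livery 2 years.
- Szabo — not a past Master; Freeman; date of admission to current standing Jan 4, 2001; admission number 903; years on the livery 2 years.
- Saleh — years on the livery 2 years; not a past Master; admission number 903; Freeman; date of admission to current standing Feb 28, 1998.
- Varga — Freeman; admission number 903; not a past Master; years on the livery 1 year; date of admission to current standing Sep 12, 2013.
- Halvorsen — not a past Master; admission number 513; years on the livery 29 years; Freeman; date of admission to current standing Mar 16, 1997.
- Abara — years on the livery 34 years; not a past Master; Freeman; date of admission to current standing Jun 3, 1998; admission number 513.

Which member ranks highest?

Ibarra

By standing in the guild: Ibarra, Osei, Lindqvist, Abara, Halvorsen, Eriksen, Oyelaran, Szabo, Saleh and Varga (Freeman).
Ibarra, Osei, Lindqvist, Abara, Halvorsen, Eriksen, Oyelaran, Szabo, Saleh and Varga are each not a past Master, so the next rule applies.
Among Ibarra, Osei, Lindqvist, Abara, Halvorsen, Eriksen, Oyelaran, Szabo, Saleh and Varga, by admission number (lower first): Ibarra, Osei and Lindqvist (196) before Abara, Halvorsen and Eriksen (513) before Oyelaran (630) before Szabo, Saleh and Varga (903).
Among Ibarra, Osei and Lindqvist, by years on the livery (higher first): Ibarra (18 years) before Osei and Lindqvist (2 years).
Among Osei and Lindqvist, by date of admission to current standing (later first): Osei (Feb 9, 1997) before Lindqvist (Jan 5, 1990).
Among Abara, Halvorsen and Eriksen, by years on the livery (higher first): Abara (34 years) before Halvorsen and Eriksen (29 years).
Among Halvorsen and Eriksen, by date of admission to current standing (later first): Halvorsen (Mar 16, 1997) before Eriksen (Dec 12, 1993).
Among Szabo, Saleh and Varga, by years on the livery (higher first): Szabo and Saleh (2 years) before Varga (1 year).
Among Szabo and Saleh, by date of admission to current standing (later first): Szabo (Jan 4, 2001) before Saleh (Feb 28, 1998).
Order: Ibarra, Osei, Lindqvist, Abara, Halvorsen, Eriksen, Oyelaran, Szabo, Saleh, Varga.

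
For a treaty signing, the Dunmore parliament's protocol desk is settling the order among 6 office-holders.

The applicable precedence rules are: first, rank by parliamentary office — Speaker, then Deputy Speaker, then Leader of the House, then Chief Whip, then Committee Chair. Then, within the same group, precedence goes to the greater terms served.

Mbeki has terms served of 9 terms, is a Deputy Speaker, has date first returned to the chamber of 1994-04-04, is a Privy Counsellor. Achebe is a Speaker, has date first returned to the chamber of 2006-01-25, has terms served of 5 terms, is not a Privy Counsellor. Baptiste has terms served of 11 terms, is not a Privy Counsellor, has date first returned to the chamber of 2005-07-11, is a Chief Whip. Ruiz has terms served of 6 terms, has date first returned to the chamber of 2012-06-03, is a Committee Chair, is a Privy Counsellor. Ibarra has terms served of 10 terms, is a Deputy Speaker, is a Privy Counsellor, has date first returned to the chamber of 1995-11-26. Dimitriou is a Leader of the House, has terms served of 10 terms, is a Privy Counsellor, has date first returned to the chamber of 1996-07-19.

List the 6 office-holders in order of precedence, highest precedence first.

Achebe, Ibarra, Mbeki, Dimitriou, Baptiste, Ruiz

By parliamentary office: Achebe (Speaker); then Ibarra and Mbeki (Deputy Speaker); then Dimitriou (Leader of the House); then Baptiste (Chief Whip); then Ruiz (Committee Chair).
Among Ibarra and Mbeki, by terms served (higher first): Ibarra (10 terms) before Mbeki (9 terms).
Full order: Achebe, Ibarra, Mbeki, Dimitriou, Baptiste, Ruiz.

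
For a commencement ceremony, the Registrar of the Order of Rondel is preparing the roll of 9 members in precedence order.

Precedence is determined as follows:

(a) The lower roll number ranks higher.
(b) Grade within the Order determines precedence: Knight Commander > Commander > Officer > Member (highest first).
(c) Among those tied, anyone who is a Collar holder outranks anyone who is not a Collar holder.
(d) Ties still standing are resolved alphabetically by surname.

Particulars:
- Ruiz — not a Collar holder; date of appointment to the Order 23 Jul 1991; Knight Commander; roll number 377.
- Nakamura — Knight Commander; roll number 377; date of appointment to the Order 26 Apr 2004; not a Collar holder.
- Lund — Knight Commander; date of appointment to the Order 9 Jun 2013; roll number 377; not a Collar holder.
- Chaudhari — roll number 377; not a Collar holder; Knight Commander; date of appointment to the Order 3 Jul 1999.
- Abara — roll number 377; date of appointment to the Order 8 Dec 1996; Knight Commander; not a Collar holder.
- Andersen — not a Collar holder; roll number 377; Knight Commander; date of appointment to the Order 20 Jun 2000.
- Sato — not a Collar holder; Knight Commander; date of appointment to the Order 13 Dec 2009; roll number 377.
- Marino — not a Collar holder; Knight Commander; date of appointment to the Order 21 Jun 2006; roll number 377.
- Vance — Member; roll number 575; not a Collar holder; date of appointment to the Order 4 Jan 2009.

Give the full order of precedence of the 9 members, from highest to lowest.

Abara, Andersen, Chaudhari, Lund, Marino, Nakamura, Ruiz, Sato, Vance

By roll number (lower first): Abara, Andersen, Chaudhari, Lund, Marino, Nakamura, Ruiz and Sato (each 377); then Vance (575).
Abara, Andersen, Chaudhari, Lund, Marino, Nakamura, Ruiz and Sato are each Knight Commander, so the next rule applies.
Abara, Andersen, Chaudhari, Lund, Marino, Nakamura, Ruiz and Sato are each not a Collar holder, so the next rule applies.
Among Abara, Andersen, Chaudhari, Lund, Marino, Nakamura, Ruiz and Sato, alphabetically by surname: Abara before Andersen before Chaudhari before Lund before Marino before Nakamura before Ruiz before Sato.
Full order: Abara, Andersen, Chaudhari, Lund, Marino, Nakamura, Ruiz, Sato, Vance.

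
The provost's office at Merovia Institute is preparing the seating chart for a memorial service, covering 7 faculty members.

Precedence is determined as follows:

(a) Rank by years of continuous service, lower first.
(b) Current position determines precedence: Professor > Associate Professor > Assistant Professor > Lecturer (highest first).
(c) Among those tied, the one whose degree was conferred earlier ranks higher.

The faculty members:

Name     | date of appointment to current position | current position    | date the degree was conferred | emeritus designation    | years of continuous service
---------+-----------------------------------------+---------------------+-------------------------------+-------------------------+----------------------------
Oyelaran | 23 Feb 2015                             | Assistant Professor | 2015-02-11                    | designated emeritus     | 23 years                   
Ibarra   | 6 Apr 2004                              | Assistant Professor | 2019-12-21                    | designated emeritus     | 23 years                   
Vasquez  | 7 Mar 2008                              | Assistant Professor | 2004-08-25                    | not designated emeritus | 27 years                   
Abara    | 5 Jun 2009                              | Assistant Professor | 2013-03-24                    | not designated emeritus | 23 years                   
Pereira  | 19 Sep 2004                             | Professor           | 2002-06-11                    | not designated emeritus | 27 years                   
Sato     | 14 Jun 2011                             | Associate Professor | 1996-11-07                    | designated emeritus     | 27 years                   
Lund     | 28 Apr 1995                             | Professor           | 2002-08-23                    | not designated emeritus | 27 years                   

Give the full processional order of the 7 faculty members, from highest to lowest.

Abara, Oyelaran, Ibarra, Pereira, Lund, Sato, Vasquez

By years of continuous service (lower first): Abara, Oyelaran and Ibarra (each 23 years); then Pereira, Lund, Sato and Vasquez (each 27 years).
Abara, Oyelaran and Ibarra are each Assistant Professor, so the next rule applies.
Among Abara, Oyelaran and Ibarra, by date the degree was conferred (earlier first): Abara (2013-03-24) before Oyelaran (2015-02-11) before Ibarra (2019-12-21).
Among Pereira, Lund, Sato and Vasquez, by current position: Pereira and Lund (Professor) before Sato (Associate Professor) before Vasquez (Assistant Professor).
Among Pereira and Lund, by date the degree was conferred (earlier first): Pereira (2002-06-11) before Lund (2002-08-23).
Full order: Abara, Oyelaran, Ibarra, Pereira, Lund, Sato, Vasquez.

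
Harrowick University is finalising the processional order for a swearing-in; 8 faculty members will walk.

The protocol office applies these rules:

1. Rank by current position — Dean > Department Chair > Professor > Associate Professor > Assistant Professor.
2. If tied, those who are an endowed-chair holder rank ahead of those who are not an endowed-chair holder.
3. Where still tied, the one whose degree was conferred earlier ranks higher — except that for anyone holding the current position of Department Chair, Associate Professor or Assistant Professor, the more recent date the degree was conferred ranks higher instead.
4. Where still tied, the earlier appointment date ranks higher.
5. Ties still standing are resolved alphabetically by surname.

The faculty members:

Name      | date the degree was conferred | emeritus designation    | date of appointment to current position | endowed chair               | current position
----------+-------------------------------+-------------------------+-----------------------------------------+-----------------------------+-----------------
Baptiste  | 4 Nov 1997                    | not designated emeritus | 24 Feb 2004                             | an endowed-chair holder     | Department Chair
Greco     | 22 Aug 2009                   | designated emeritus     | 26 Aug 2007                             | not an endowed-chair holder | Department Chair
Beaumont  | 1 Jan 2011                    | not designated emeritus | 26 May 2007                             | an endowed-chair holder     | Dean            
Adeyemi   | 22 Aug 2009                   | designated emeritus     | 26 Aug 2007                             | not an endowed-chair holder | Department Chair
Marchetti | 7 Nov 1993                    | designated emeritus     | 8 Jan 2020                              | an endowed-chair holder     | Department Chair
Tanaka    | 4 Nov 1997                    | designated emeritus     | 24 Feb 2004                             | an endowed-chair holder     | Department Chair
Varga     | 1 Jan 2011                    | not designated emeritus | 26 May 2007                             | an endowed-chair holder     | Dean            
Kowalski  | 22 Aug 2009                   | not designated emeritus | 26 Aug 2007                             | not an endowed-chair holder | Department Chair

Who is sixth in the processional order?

Adeyemi

By current position: Beaumont and Varga (Dean); then Baptiste, Tanaka, Marchetti, Adeyemi, Greco and Kowalski (Department Chair).
Beaumont and Varga are each an endowed-chair holder, so the next rule applies.
Beaumont and Varga both have date the degree was conferred 1 Jan 2011, so the next rule applies.
Beaumont and Varga both have date of appointment to current position 26 May 2007, so the next rule applies.
Among Beaumont and Varga, alphabetically by surname: Beaumont before Varga.
Among Baptiste, Tanaka, Marchetti, Adeyemi, Greco and Kowalski, an endowed-chair holder before not an endowed-chair holder: Baptiste, Tanaka and Marchetti (an endowed-chair holder) before Adeyemi, Greco and Kowalski (not an endowed-chair holder).
Among Baptiste, Tanaka and Marchetti, by date the degree was conferred (later first) (reversed rule for this group): Baptiste and Tanaka (4 Nov 1997) before Marchetti (7 Nov 1993).
Baptiste and Tanaka both have date of appointment to current position 24 Feb 2004, so the next rule applies.
Among Baptiste and Tanaka, alphabetically by surname: Baptiste before Tanaka.
Adeyemi, Greco and Kowalski all have date the degree was conferred 22 Aug 2009, so the next rule applies.
Adeyemi, Greco and Kowalski all have date of appointment to current position 26 Aug 2007, so the next rule applies.
Among Adeyemi, Greco and Kowalski, alphabetically by surname: Adeyemi before Greco before Kowalski.
Order: Beaumont, Varga, Baptiste, Tanaka, Marchetti, Adeyemi, Greco, Kowalski.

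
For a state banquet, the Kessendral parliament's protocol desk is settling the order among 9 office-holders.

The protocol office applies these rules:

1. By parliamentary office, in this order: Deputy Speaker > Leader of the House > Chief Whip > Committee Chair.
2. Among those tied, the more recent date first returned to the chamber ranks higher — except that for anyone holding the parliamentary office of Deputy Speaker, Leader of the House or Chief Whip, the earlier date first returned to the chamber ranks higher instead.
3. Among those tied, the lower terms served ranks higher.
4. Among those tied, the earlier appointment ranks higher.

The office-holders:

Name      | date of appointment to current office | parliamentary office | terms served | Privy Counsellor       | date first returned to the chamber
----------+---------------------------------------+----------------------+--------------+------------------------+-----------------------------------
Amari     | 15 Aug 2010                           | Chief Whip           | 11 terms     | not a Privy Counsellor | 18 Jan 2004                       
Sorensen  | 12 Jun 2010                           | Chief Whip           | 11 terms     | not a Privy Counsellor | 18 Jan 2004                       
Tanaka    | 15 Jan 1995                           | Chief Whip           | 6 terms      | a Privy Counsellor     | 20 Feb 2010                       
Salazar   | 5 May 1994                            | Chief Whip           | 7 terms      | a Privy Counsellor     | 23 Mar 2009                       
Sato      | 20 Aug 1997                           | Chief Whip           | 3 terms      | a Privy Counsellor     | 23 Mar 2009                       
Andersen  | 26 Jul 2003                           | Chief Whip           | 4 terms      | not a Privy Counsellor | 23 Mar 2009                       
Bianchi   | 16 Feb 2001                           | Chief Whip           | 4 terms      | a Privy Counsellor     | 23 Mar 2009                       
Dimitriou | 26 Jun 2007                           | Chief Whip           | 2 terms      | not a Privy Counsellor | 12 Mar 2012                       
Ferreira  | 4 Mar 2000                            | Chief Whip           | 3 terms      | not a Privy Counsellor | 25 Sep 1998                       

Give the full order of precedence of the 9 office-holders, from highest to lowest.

By parliamentary office: Ferreira, Sorensen, Amari, Sato, Bianchi, Andersen, Salazar, Tanaka and Dimitriou (Chief Whip).
Among Ferreira, Sorensen, Amari, Sato, Bianchi, Andersen, Salazar, Tanaka and Dimitriou, by date first returned to the chamber (earlier first) (reversed rule for this group): Ferreira (25 Sep 1998) before Sorensen and Amari (18 Jan 2004) before Sato, Bianchi, Andersen and Salazar (23 Mar 2009) before Tanaka (20 Feb 2010) before Dimitriou (12 Mar 2012).
Sorensen and Amari both have terms served 11 terms, so the next rule applies.
Among Sorensen and Amari, by date of appointment to current office (earlier first): Sorensen (12 Jun 2010) before Amari (15 Aug 2010).
Among Sato, Bianchi, Andersen and Salazar, by terms served (lower first): Sato (3 terms) before Bianchi and Andersen (4 terms) before Salazar (7 terms).
Among Bianchi and Andersen, by date of appointment to current office (earlier first): Bianchi (16 Feb 2001) before Andersen (26 Jul 2003).
Full order: Ferreira, Sorensen, Amari, Sato, Bianchi, Andersen, Salazar, Tanaka, Dimitriou.

Ferreira, Sorensen, Amari, Sato, Bianchi, Andersen, Salazar, Tanaka, Dimitriou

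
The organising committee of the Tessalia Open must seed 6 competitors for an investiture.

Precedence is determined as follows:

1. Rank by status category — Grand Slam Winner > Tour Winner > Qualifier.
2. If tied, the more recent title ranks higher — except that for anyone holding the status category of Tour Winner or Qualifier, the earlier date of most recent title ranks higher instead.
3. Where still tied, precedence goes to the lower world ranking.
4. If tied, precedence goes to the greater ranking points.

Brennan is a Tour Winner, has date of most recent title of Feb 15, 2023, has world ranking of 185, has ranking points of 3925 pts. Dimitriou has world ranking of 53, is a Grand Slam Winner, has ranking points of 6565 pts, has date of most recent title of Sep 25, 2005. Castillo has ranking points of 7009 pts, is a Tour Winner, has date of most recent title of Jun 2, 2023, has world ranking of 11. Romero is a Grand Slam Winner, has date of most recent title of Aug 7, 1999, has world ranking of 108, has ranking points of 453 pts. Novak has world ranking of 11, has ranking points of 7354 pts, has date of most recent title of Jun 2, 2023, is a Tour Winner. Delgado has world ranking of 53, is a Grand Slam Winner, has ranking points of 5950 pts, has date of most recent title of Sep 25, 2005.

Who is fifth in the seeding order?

Novak

By status category: Dimitriou, Delgado and Romero (Grand Slam Winner); then Brennan, Novak and Castillo (Tour Winner).
Among Dimitriou, Delgado and Romero, by date of most recent title (later first): Dimitriou and Delgado (Sep 25, 2005) before Romero (Aug 7, 1999).
Dimitriou and Delgado both have world ranking 53, so the next rule applies.
Among Dimitriou and Delgado, by ranking points (higher first): Dimitriou (6565 pts) before Delgado (5950 pts).
Among Brennan, Novak and Castillo, by date of most recent title (earlier first) (reversed rule for this group): Brennan (Feb 15, 2023) before Novak and Castillo (Jun 2, 2023).
Novak and Castillo both have world ranking 11, so the next rule applies.
Among Novak and Castillo, by ranking points (higher first): Novak (7354 pts) before Castillo (7009 pts).
Order: Dimitriou, Delgado, Romero, Brennan, Novak, Castillo.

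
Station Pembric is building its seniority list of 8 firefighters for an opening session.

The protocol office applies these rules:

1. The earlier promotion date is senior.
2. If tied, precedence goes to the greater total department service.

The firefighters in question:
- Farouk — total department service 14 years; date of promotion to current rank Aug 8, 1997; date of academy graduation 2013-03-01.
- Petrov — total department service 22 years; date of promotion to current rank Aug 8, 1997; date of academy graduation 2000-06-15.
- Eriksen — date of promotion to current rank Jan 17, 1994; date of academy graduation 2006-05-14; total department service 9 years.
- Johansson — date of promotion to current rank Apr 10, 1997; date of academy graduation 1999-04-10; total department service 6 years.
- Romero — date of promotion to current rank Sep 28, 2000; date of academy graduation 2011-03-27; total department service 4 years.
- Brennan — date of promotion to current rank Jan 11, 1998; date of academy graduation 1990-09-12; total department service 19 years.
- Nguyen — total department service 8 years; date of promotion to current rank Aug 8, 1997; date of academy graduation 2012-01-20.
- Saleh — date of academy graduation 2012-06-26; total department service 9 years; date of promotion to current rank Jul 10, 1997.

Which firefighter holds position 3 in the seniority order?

By date of promotion to current rank (earlier first): Eriksen (Jan 17, 1994); then Johansson (Apr 10, 1997); then Saleh (Jul 10, 1997); then Petrov, Farouk and Nguyen (each Aug 8, 1997); then Brennan (Jan 11, 1998); then Romero (Sep 28, 2000).
Among Petrov, Farouk and Nguyen, by total department service (higher first): Petrov (22 years) before Farouk (14 years) before Nguyen (8 years).
Order: Eriksen, Johansson, Saleh, Petrov, Farouk, Nguyen, Brennan, Romero.

Saleh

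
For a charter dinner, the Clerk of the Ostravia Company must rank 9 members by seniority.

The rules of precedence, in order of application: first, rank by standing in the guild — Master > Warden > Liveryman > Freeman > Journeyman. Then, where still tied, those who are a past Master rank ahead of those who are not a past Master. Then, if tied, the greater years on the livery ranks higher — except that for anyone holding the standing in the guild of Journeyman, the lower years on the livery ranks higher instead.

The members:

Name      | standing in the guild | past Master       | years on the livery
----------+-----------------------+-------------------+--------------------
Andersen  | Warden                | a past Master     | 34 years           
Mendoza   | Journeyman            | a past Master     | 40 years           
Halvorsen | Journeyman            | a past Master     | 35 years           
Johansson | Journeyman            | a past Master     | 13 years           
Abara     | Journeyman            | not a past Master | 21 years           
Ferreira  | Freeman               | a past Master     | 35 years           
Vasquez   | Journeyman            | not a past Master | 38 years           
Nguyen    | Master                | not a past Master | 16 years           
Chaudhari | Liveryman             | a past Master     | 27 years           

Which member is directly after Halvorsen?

Mendoza

By standing in the guild: Nguyen (Master); then Andersen (Warden); then Chaudhari (Liveryman); then Ferreira (Freeman); then Johansson, Halvorsen, Mendoza, Abara and Vasquez (Journeyman).
Among Johansson, Halvorsen, Mendoza, Abara and Vasquez, a past Master before not a past Master: Johansson, Halvorsen and Mendoza (a past Master) before Abara and Vasquez (not a past Master).
Among Johansson, Halvorsen and Mendoza, by years on the livery (lower first) (reversed rule for this group): Johansson (13 years) before Halvorsen (35 years) before Mendoza (40 years).
Among Abara and Vasquez, by years on the livery (lower first) (reversed rule for this group): Abara (21 years) before Vasquez (38 years).
Order: Nguyen, Andersen, Chaudhari, Ferreira, Johansson, Halvorsen, Mendoza, Abara, Vasquez.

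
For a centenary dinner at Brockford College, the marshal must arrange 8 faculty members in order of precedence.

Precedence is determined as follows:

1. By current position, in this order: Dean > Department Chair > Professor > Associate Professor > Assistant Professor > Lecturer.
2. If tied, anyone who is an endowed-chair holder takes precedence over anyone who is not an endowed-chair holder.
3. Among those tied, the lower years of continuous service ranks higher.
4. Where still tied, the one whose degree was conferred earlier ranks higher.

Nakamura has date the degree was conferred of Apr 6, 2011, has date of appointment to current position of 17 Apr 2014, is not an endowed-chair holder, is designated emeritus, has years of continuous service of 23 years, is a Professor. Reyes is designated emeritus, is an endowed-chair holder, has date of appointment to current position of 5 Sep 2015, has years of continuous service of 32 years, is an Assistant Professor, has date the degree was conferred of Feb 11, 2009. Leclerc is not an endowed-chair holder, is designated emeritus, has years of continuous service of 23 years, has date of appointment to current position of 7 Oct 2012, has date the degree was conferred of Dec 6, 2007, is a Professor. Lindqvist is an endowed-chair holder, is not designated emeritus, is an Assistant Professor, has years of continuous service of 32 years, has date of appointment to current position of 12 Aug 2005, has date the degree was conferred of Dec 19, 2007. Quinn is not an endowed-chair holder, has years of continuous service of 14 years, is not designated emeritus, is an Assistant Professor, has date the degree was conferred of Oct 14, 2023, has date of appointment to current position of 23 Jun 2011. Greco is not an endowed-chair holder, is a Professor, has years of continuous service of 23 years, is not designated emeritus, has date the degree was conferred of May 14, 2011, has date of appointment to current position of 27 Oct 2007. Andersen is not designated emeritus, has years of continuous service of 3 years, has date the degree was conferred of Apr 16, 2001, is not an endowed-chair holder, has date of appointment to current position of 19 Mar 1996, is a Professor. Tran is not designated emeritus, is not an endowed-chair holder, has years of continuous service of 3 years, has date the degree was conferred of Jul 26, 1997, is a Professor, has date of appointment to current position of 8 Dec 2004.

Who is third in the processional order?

By current position: Tran, Andersen, Leclerc, Nakamura and Greco (Professor); then Lindqvist, Reyes and Quinn (Assistant Professor).
Tran, Andersen, Leclerc, Nakamura and Greco are each not an endowed-chair holder, so the next rule applies.
Among Tran, Andersen, Leclerc, Nakamura and Greco, by years of continuous service (lower first): Tran and Andersen (3 years) before Leclerc, Nakamura and Greco (23 years).
Among Tran and Andersen, by date the degree was conferred (earlier first): Tran (Jul 26, 1997) before Andersen (Apr 16, 2001).
Among Leclerc, Nakamura and Greco, by date the degree was conferred (earlier first): Leclerc (Dec 6, 2007) before Nakamura (Apr 6, 2011) before Greco (May 14, 2011).
Among Lindqvist, Reyes and Quinn, an endowed-chair holder before not an endowed-chair holder: Lindqvist and Reyes (an endowed-chair holder) before Quinn (not an endowed-chair holder).
Lindqvist and Reyes both have years of continuous service 32 years, so the next rule applies.
Among Lindqvist and Reyes, by date the degree was conferred (earlier first): Lindqvist (Dec 19, 2007) before Reyes (Feb 11, 2009).
Order: Tran, Andersen, Leclerc, Nakamura, Greco, Lindqvist, Reyes, Quinn.

Leclerc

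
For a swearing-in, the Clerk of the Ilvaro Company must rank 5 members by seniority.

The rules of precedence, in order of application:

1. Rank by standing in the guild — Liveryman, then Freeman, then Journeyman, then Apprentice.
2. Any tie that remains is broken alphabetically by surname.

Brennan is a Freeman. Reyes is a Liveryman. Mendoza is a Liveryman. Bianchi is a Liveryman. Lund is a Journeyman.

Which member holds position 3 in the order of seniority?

Reyes

By standing in the guild: Bianchi, Mendoza and Reyes (Liveryman); then Brennan (Freeman); then Lund (Journeyman).
Among Bianchi, Mendoza and Reyes, alphabetically by surname: Bianchi before Mendoza before Reyes.
Order: Bianchi, Mendoza, Reyes, Brennan, Lund.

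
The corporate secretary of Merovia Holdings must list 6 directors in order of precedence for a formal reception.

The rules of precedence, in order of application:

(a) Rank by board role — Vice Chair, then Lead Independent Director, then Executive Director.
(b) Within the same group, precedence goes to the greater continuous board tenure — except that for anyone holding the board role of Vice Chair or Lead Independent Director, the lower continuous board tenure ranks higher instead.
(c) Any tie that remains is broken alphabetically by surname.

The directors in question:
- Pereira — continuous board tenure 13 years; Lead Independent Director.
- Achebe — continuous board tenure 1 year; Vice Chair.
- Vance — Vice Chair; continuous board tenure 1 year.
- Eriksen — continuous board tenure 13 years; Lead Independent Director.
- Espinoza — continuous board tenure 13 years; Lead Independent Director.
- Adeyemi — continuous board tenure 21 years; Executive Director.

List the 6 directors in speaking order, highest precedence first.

By board role: Achebe and Vance (Vice Chair); then Eriksen, Espinoza and Pereira (Lead Independent Director); then Adeyemi (Executive Director).
Achebe and Vance both have continuous board tenure 1 year, so the next rule applies.
Among Achebe and Vance, alphabetically by surname: Achebe before Vance.
Eriksen, Espinoza and Pereira all have continuous board tenure 13 years, so the next rule applies.
Among Eriksen, Espinoza and Pereira, alphabetically by surname: Eriksen before Espinoza before Pereira.
Full order: Achebe, Vance, Eriksen, Espinoza, Pereira, Adeyemi.

Achebe, Vance, Eriksen, Espinoza, Pereira, Adeyemi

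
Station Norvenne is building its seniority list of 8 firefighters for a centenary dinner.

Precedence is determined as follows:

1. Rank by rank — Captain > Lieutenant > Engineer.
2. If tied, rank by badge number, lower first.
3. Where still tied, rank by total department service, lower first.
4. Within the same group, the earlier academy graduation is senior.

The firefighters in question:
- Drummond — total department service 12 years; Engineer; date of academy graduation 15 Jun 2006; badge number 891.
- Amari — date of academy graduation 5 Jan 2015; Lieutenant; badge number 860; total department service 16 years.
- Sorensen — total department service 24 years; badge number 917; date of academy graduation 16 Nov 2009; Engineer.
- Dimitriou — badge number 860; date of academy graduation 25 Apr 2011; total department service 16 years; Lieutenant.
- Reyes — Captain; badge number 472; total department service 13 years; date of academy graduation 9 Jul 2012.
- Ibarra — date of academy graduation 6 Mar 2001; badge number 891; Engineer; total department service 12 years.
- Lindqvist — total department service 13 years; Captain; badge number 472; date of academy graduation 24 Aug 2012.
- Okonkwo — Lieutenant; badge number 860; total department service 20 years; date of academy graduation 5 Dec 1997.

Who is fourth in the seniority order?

By rank: Reyes and Lindqvist (Captain); then Dimitriou, Amari and Okonkwo (Lieutenant); then Ibarra, Drummond and Sorensen (Engineer).
Reyes and Lindqvist both have badge number 472, so the next rule applies.
Reyes and Lindqvist both have total department service 13 years, so the next rule applies.
Among Reyes and Lindqvist, by date of academy graduation (earlier first): Reyes (9 Jul 2012) before Lindqvist (24 Aug 2012).
Dimitriou, Amari and Okonkwo all have badge number 860, so the next rule applies.
Among Dimitriou, Amari and Okonkwo, by total department service (lower first): Dimitriou and Amari (16 years) before Okonkwo (20 years).
Among Dimitriou and Amari, by date of academy graduation (earlier first): Dimitriou (25 Apr 2011) before Amari (5 Jan 2015).
Among Ibarra, Drummond and Sorensen, by badge number (lower first): Ibarra and Drummond (891) before Sorensen (917).
Ibarra and Drummond both have total department service 12 years, so the next rule applies.
Among Ibarra and Drummond, by date of academy graduation (earlier first): Ibarra (6 Mar 2001) before Drummond (15 Jun 2006).
Order: Reyes, Lindqvist, Dimitriou, Amari, Okonkwo, Ibarra, Drummond, Sorensen.

Amari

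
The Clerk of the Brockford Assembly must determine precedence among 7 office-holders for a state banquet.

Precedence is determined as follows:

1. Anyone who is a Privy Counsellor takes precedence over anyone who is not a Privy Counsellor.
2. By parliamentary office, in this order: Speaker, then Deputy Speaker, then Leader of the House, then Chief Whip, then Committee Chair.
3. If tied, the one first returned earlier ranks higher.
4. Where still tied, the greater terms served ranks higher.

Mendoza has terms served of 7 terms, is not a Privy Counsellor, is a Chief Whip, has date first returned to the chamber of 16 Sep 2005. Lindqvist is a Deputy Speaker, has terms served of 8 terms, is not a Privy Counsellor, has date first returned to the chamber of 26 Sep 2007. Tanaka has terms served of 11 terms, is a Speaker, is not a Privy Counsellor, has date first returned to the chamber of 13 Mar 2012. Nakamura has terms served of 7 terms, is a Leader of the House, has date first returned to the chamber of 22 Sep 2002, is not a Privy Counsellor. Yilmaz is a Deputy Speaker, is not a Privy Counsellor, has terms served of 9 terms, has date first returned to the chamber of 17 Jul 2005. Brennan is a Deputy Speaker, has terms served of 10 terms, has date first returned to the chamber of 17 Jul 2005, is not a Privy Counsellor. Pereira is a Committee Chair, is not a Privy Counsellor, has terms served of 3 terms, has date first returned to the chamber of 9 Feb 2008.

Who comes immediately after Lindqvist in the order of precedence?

Nakamura

By the first rule: Tanaka, Brennan, Yilmaz, Lindqvist, Nakamura, Mendoza and Pereira (each not a Privy Counsellor).
Among Tanaka, Brennan, Yilmaz, Lindqvist, Nakamura, Mendoza and Pereira, by parliamentary office: Tanaka (Speaker) before Brennan, Yilmaz and Lindqvist (Deputy Speaker) before Nakamura (Leader of the House) before Mendoza (Chief Whip) before Pereira (Committee Chair).
Among Brennan, Yilmaz and Lindqvist, by date first returned to the chamber (earlier first): Brennan and Yilmaz (17 Jul 2005) before Lindqvist (26 Sep 2007).
Among Brennan and Yilmaz, by terms served (higher first): Brennan (10 terms) before Yilmaz (9 terms).
Order: Tanaka, Brennan, Yilmaz, Lindqvist, Nakamura, Mendoza, Pereira.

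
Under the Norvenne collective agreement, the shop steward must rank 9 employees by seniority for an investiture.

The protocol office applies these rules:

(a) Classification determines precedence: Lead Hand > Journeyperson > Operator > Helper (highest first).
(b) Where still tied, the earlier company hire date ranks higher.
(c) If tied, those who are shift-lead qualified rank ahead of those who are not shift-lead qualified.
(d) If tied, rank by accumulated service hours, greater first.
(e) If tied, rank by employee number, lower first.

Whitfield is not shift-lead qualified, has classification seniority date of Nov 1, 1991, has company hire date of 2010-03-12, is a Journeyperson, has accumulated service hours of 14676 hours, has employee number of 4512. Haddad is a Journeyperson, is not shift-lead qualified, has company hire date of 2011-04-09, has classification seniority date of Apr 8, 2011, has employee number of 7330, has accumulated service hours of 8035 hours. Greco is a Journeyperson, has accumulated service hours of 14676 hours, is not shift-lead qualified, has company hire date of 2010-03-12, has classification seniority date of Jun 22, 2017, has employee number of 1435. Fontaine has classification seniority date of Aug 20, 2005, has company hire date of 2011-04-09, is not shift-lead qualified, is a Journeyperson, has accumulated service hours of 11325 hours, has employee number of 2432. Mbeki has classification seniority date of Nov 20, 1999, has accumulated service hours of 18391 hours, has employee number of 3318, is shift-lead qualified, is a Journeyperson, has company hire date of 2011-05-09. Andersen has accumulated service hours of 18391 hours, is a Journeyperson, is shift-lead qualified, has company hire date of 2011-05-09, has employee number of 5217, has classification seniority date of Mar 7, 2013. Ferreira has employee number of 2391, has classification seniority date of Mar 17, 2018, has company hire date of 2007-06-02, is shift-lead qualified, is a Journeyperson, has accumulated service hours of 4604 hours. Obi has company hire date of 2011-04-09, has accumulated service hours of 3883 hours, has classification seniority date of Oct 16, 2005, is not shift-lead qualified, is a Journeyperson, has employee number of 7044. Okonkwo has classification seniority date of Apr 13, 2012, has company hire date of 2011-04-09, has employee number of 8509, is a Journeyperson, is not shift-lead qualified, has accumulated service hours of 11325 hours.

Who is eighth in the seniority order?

Mbeki

By classification: Ferreira, Greco, Whitfield, Fontaine, Okonkwo, Haddad, Obi, Mbeki and Andersen (Journeyperson).
Among Ferreira, Greco, Whitfield, Fontaine, Okonkwo, Haddad, Obi, Mbeki and Andersen, by company hire date (earlier first): Ferreira (2007-06-02) before Greco and Whitfield (2010-03-12) before Fontaine, Okonkwo, Haddad and Obi (2011-04-09) before Mbeki and Andersen (2011-05-09).
Greco and Whitfield are each not shift-lead qualified, so the next rule applies.
Greco and Whitfield both have accumulated service hours 14676 hours, so the next rule applies.
Among Greco and Whitfield, by employee number (lower first): Greco (1435) before Whitfield (4512).
Fontaine, Okonkwo, Haddad and Obi are each not shift-lead qualified, so the next rule applies.
Among Fontaine, Okonkwo, Haddad and Obi, by accumulated service hours (higher first): Fontaine and Okonkwo (11325 hours) before Haddad (8035 hours) before Obi (3883 hours).
Among Fontaine and Okonkwo, by employee number (lower first): Fontaine (2432) before Okonkwo (8509).
Mbeki and Andersen are each shift-lead qualified, so the next rule applies.
Mbeki and Andersen both have accumulated service hours 18391 hours, so the next rule applies.
Among Mbeki and Andersen, by employee number (lower first): Mbeki (3318) before Andersen (5217).
Order: Ferreira, Greco, Whitfield, Fontaine, Okonkwo, Haddad, Obi, Mbeki, Andersen.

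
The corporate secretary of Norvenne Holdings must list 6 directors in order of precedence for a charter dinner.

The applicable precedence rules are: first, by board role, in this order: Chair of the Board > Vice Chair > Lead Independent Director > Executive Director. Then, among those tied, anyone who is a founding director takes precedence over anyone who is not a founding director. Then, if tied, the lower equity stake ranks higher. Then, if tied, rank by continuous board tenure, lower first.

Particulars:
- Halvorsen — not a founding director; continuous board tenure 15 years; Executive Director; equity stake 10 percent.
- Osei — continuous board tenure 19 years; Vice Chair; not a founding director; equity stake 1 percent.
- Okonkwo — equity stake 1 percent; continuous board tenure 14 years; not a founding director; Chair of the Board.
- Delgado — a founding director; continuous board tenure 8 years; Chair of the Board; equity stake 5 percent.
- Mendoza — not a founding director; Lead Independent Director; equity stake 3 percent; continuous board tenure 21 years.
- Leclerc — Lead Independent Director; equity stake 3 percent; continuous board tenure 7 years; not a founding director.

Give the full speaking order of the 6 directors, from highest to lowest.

Delgado, Okonkwo, Osei, Leclerc, Mendoza, Halvorsen

By board role: Delgado and Okonkwo (Chair of the Board); then Osei (Vice Chair); then Leclerc and Mendoza (Lead Independent Director); then Halvorsen (Executive Director).
Among Delgado and Okonkwo, a founding director before not a founding director: Delgado (a founding director) before Okonkwo (not a founding director).
Leclerc and Mendoza are each not a founding director, so the next rule applies.
Leclerc and Mendoza both have equity stake 3 percent, so the next rule applies.
Among Leclerc and Mendoza, by continuous board tenure (lower first): Leclerc (7 years) before Mendoza (21 years).
Full order: Delgado, Okonkwo, Osei, Leclerc, Mendoza, Halvorsen.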